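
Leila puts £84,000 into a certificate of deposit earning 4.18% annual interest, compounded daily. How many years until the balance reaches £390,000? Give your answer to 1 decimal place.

36.7 years

(1 + 0.000114521)^(365t) = 390,000/84,000 = 4.6429.
365t·ln(1 + 0.000114521) = ln(4.6429); 365t = 1.5353/0.000114514 ≈ 13407.3568.
t ≈ 36.7325 years.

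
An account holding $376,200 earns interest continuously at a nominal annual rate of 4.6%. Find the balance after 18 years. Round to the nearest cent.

A = P·e^(rt) = 376,200·e^(0.046·18) = 376,200·e^0.828.
e^0.828 ≈ 2.28873668636, so A ≈ 861,022.7414.

$861,022.74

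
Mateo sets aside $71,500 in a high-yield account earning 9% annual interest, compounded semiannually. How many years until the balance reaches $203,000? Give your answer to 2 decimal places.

11.85 years

(1 + 0.045)^(2t) = 203,000/71,500 = 2.8392.
2t·ln(1 + 0.045) = ln(2.8392); 2t = 1.0435/0.0440169 ≈ 23.7070.
t ≈ 11.8535 years.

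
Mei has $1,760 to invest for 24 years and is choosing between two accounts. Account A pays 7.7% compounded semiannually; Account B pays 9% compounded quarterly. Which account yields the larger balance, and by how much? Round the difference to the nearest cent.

Account B, by $4,110.08

Account A growth factor: (1 + 0.0385)^48 ≈ 6.1307279077; balance ≈ 10,790.0811.
Account B growth factor: (1 + 0.0225)^96 ≈ 8.4660026722; balance ≈ 14,900.1647.
Account B is larger by 4,110.0836.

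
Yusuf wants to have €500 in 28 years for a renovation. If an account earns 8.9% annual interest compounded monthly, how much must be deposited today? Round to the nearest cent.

€41.75

Growth factor = (1 + 0.089/12)^336 ≈ 11.974798.
P = 500/11.974798 ≈ 41.7544.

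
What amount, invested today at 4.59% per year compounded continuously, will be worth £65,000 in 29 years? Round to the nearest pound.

P = A·e^(−rt) = 65,000·e^(−1.3311).
e^(−1.3311) ≈ 0.26418649626, so P ≈ 17,172.1223.

£17,172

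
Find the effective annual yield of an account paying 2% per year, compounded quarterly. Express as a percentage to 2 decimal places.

EAR = (1 + 2%/4)^4 − 1 = (1 + 0.005)^4 − 1.
(1 + 0.005)^4 ≈ 1.020151, so EAR ≈ 2.01505%.

2.02%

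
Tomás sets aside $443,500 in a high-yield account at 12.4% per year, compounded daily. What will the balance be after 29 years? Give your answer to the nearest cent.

Growth factor = (1 + 0.124/365)^10585 ≈ 36.429879777148.
A ≈ 443,500 × 36.429879777148 ≈ 16,156,651.6812.

$16,156,651.68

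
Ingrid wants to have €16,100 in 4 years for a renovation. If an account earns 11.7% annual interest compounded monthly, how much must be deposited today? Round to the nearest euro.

Growth factor = (1 + 0.00975)^48 ≈ 1.593181917.
P = 16,100/1.593181917 ≈ 10,105.5629.

€10,106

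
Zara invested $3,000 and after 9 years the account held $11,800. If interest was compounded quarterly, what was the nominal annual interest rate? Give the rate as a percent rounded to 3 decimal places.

(1 + r/4)^36 = 11,800/3,000 = 3.93333.
1 + r/4 = 3.93333^(1/36) ≈ 1.038774, so r/4 ≈ 0.0387741.
r ≈ 4·0.0387741 = 15.50966%.

15.510%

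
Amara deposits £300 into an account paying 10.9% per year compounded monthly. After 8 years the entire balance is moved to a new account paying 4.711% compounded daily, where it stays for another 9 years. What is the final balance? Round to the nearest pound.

£1,092

After 8 years at 10.9%: 300 × 2.382293041 ≈ 714.6879.
Then 9 years at 4.711%: 714.6879 × 1.528004507 ≈ 1,092.0464.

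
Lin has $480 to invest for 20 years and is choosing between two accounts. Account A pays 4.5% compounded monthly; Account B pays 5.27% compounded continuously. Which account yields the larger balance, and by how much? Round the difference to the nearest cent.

Account B, by $198.55

A: (1 + 0.00375)^240 ≈ 2.455466361, so 480 × 2.455466361 ≈ 1,178.6239.
B: e^(0.0527·20) = e^1.054 ≈ 2.869104614, so 480 × 2.869104614 ≈ 1,377.1702.
Difference ≈ 198.5464 in favor of B.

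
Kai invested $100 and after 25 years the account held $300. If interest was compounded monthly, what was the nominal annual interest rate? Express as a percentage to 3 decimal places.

The 300-period growth factor is 300/100 = 3.
r/12 = 3^(1/300) − 1 ≈ 0.00366875, so r ≈ 12·0.00366875 = 4.40251%.

4.403%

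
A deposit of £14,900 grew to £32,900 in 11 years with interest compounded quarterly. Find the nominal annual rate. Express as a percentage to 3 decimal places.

7.266%

The 44-period growth factor is 32,900/14,900 = 2.20805.
r/4 = 2.20805^(1/44) − 1 ≈ 0.0181656, so r ≈ 4·0.0181656 = 7.26622%.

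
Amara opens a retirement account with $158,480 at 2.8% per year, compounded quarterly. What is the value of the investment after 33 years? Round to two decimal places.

$397,983.05

Periodic rate = 2.8%/4 = 0.007; periods = 4·33 = 132.
A = 158,480·(1 + 0.007)^132 ≈ 158,480·2.51125094438 ≈ 397,983.0497.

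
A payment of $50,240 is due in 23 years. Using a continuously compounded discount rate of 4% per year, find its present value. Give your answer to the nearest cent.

P = A·e^(−rt) = 50,240·e^(−0.92).
e^(−0.92) ≈ 0.39851904108, so P ≈ 20,021.5966.

$20,021.60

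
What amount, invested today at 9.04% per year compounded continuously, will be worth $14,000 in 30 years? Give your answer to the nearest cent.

P = A·e^(−rt) = 14,000·e^(−2.712).
e^(−2.712) ≈ 0.066403866087, so P ≈ 929.6541.

$929.65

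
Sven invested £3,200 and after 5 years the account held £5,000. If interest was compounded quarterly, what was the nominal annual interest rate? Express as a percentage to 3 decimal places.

9.026%

The 20-period growth factor is 5,000/3,200 = 1.5625.
r/4 = 1.5625^(1/20) − 1 ≈ 0.0225652, so r ≈ 4·0.0225652 = 9.02607%.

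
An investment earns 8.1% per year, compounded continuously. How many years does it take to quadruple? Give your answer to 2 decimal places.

17.11 years

e^(0.081t) = 4, so 0.081t = ln 4 ≈ 1.3863.
t ≈ 1.3863/0.081 ≈ 17.1147.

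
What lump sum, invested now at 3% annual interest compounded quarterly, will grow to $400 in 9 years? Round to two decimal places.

$305.66

Growth factor = (1 + 0.0075)^36 ≈ 1.30864537.
P = 400/1.30864537 ≈ 305.6596.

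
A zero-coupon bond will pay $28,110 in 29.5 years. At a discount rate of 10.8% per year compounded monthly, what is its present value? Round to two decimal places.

Growth factor = (1 + 0.009)^354 ≈ 23.849146857.
P = 28,110/23.849146857 ≈ 1,178.6585.

$1,178.66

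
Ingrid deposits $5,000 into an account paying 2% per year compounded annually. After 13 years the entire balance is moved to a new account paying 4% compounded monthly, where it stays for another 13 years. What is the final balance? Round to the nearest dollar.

$10,870

Phase 1: 5,000·(1 + 0.02)^13 ≈ 6,468.0332.
Phase 2: 6,468.0332·(1 + 0.04/12)^156 ≈ 10,870.0067.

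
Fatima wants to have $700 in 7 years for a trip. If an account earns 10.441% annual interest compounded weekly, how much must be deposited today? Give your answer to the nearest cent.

$337.29

Growth factor = (1 + 0.10441/52)^364 ≈ 2.07536539.
P = 700/2.07536539 ≈ 337.2900.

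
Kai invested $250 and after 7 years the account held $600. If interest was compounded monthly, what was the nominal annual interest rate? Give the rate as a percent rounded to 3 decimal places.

(1 + r/12)^84 = 600/250 = 2.4.
1 + r/12 = 2.4^(1/84) ≈ 1.010477, so r/12 ≈ 0.0104767.
r ≈ 12·0.0104767 = 12.57210%.

12.572%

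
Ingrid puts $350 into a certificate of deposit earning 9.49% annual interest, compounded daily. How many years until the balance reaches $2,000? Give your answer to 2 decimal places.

(1 + 0.00026)^(365t) = 2,000/350 = 5.7143.
365t·ln(1 + 0.00026) = ln(5.7143); 365t = 1.743/0.000259966 ≈ 6704.5995.
t ≈ 18.3688 years.

18.37 years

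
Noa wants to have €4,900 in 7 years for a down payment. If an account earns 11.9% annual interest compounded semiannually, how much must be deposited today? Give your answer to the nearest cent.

€2,181.64

Growth factor = (1 + 0.0595)^14 ≈ 2.246019149.
P = 4,900/2.246019149 ≈ 2,181.6377.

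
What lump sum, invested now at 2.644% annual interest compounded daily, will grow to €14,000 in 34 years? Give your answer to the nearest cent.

€5,698.08

Periodic rate = 2.644%/365 = 0.0000724384; 12410 periods.
P = 14,000/(1 + 0.02644/365)^12410 ≈ 14,000/2.4569664583 ≈ 5,698.0835.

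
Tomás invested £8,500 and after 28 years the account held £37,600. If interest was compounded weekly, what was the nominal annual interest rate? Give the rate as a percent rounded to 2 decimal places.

The 1456-period growth factor is 37,600/8,500 = 4.42353.
r/52 = 4.42353^(1/1456) − 1 ≈ 0.00102177, so r ≈ 52·0.00102177 = 5.31321%.

5.31%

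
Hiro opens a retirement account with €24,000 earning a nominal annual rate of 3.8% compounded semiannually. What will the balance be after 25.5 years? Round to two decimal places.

€62,675.04

Growth factor = (1 + 0.019)^51 ≈ 2.6114600375.
A ≈ 24,000 × 2.6114600375 ≈ 62,675.0409.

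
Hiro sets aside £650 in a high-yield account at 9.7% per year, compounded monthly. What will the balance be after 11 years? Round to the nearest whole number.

Growth factor = (1 + 0.097/12)^132 ≈ 2.894205518.
A ≈ 650 × 2.894205518 ≈ 1,881.2336.

£1,881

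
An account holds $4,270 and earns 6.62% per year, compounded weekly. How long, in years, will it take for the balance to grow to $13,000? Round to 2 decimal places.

We need (1 + 0.00127308)^(52t) = 3.0445, so 52t = ln 3.0445 / ln 1.001273 ≈ 875.0799.
t ≈ 875.0799/52 = 16.8285 years.

16.83 years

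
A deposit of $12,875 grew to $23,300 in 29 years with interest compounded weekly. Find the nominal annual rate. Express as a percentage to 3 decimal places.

(1 + r/52)^1508 = 23,300/12,875 = 1.80971.
1 + r/52 = 1.80971^(1/1508) ≈ 1.000393, so r/52 ≈ 0.000393423.
r ≈ 52·0.000393423 = 2.04580%.

2.046%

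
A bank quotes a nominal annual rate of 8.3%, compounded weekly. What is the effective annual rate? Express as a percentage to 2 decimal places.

One year is 52 periods at 0.00159615 each: (1 + 0.00159615)^52 ≈ 1.08647.
EAR = 1.08647 − 1 ≈ 8.64699%.

8.65%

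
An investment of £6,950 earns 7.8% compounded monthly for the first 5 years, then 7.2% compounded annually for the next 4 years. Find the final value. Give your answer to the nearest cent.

£13,539.13

After 5 years at 7.8%: 6,950 × 1.4751179694 ≈ 10,252.0699.
Then 4 years at 7.2%: 10,252.0699 × 1.3206238659 ≈ 13,539.1282.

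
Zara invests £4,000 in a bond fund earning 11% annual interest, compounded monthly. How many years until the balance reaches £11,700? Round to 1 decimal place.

9.8 years

We need (1 + 0.00916667)^(12t) = 2.925, so 12t = ln 2.925 / ln 1.009167 ≈ 117.6225.
t ≈ 117.6225/12 = 9.8019 years.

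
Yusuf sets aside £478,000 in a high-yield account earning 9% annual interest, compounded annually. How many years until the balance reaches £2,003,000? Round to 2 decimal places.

16.63 years

We need (1 + 0.09)^t = 4.1904, so t = ln 4.1904 / ln 1.09 ≈ 16.6260.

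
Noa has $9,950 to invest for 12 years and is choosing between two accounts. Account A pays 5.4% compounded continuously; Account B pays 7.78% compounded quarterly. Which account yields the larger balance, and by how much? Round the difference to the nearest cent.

Account B, by $6,061.93

A: e^(0.054·12) = e^0.648 ≈ 1.9117135759, so 9,950 × 1.9117135759 ≈ 19,021.5501.
B: (1 + 0.01945)^48 ≈ 2.5209524253, so 9,950 × 2.5209524253 ≈ 25,083.4766.
Difference ≈ 6,061.9266 in favor of B.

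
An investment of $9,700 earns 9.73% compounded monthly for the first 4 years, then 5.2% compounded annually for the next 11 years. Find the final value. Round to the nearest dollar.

$24,963

Phase 1: 9,700·(1 + 0.0973/12)^48 ≈ 14,292.8081.
Phase 2: 14,292.8081·(1 + 0.052)^11 ≈ 24,962.6508.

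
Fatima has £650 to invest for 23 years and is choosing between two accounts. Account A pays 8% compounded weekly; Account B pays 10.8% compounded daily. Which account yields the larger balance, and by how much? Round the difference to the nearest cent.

A: (1 + 0.08/52)^1196 ≈ 6.287641659, so 650 × 6.287641659 ≈ 4,086.9671.
B: (1 + 0.108/365)^8395 ≈ 11.98472086, so 650 × 11.98472086 ≈ 7,790.0686.
Difference ≈ 3,703.1015 in favor of B.

Account B, by £3,703.10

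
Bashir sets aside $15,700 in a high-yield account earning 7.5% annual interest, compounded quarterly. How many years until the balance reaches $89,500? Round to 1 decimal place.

23.4 years

(1 + 0.01875)^(4t) = 89,500/15,700 = 5.7006.
4t·ln(1 + 0.01875) = ln(5.7006); 4t = 1.7406/0.0185764 ≈ 93.6984.
t ≈ 23.4246 years.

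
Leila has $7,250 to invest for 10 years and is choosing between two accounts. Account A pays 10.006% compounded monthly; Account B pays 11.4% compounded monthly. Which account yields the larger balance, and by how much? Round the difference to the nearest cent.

Account B, by $2,909.68

Account A growth factor: (1 + 0.10006/12)^120 ≈ 2.7086527678; balance ≈ 19,637.7326.
Account B growth factor: (1 + 0.0095)^120 ≈ 3.1099885748; balance ≈ 22,547.4172.
Account B is larger by 2,909.6846.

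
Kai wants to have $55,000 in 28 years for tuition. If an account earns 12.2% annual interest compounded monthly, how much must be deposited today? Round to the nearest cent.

Growth factor = (1 + 0.122/12)^336 ≈ 29.926732276.
P = 55,000/29.926732276 ≈ 1,837.8218.

$1,837.82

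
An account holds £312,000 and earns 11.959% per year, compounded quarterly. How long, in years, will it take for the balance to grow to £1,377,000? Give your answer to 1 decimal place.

(1 + 0.0298975)^(4t) = 1,377,000/312,000 = 4.4135.
4t·ln(1 + 0.0298975) = ln(4.4135); 4t = 1.4847/0.0294593 ≈ 50.3970.
t ≈ 12.5992 years.

12.6 years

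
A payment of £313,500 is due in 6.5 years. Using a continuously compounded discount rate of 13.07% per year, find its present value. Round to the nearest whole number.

£134,055

P = A·e^(−rt) = 313,500·e^(−0.84955).
e^(−0.84955) ≈ 0.42760731195, so P ≈ 134,054.8923.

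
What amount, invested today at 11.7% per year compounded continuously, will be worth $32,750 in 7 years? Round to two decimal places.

$14,438.57

P = A·e^(−rt) = 32,750·e^(−0.819).
e^(−0.819) ≈ 0.44087230645, so P ≈ 14,438.5680.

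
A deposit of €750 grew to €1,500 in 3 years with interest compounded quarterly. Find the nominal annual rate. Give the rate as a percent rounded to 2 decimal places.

23.79%

The 12-period growth factor is 1,500/750 = 2.
r/4 = 2^(1/12) − 1 ≈ 0.0594631, so r ≈ 4·0.0594631 = 23.78524%.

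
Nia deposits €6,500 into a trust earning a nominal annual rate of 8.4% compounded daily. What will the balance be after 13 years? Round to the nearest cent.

Growth factor = (1 + 0.084/365)^4745 ≈ 2.9798541742.
A ≈ 6,500 × 2.9798541742 ≈ 19,369.0521.

€19,369.05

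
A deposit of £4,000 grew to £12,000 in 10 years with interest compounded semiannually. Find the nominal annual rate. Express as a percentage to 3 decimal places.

11.293%

The 20-period growth factor is 12,000/4,000 = 3.
r/2 = 3^(1/20) − 1 ≈ 0.0564673, so r ≈ 2·0.0564673 = 11.29346%.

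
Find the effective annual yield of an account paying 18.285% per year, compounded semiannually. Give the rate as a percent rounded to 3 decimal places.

EAR = (1 + 18.285%/2)^2 − 1 = (1 + 0.091425)^2 − 1.
(1 + 0.091425)^2 ≈ 1.191209, so EAR ≈ 19.12085%.

19.121%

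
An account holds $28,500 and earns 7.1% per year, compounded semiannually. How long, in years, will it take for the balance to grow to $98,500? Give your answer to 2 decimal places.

(1 + 0.0355)^(2t) = 98,500/28,500 = 3.4561.
2t·ln(1 + 0.0355) = ln(3.4561); 2t = 1.2402/0.0348844 ≈ 35.5503.
t ≈ 17.7752 years.

17.78 years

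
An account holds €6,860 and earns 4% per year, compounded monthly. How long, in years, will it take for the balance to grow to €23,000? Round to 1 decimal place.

30.3 years

(1 + 0.00333333)^(12t) = 23,000/6,860 = 3.3528.
12t·ln(1 + 0.00333333) = ln(3.3528); 12t = 1.2098/0.00332779 ≈ 363.5406.
t ≈ 30.2950 years.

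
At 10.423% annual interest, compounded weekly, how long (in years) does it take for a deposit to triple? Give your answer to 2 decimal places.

10.55 years

(1 + 0.00200442)^(52t) = 3.
52t = ln 3 / ln(1 + 0.00200442) ≈ 1.0986/0.00200242 ≈ 548.6431.
t ≈ 10.5508.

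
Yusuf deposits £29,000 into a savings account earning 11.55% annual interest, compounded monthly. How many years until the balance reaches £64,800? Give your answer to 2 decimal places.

(1 + 0.009625)^(12t) = 64,800/29,000 = 2.2345.
12t·ln(1 + 0.009625) = ln(2.2345); 12t = 0.80401/0.00957897 ≈ 83.9348.
t ≈ 6.9946 years.

6.99 years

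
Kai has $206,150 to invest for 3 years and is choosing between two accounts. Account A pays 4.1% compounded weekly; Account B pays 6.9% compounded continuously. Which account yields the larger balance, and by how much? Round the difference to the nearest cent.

A: (1 + 0.041/52)^156 ≈ 1.13082961406, so 206,150 × 1.13082961406 ≈ 233,120.5249.
B: e^(0.069·3) = e^0.207 ≈ 1.22998257178, so 206,150 × 1.22998257178 ≈ 253,560.9072.
Difference ≈ 20,440.3822 in favor of B.

Account B, by $20,440.38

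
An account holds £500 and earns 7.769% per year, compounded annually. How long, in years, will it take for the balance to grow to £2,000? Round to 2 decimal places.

(1 + 0.07769)^t = 2,000/500 = 4.
t·ln(1 + 0.07769) = ln(4); t = 1.3863/0.0748199 ≈ 18.5284.

18.53 years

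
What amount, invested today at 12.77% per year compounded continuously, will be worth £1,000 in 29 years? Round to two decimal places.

£24.64

P = A·e^(−rt) = 1,000·e^(−3.7033).
e^(−3.7033) ≈ 0.0246420733, so P ≈ 24.6421.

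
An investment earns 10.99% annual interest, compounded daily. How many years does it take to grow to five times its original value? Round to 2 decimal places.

14.65 years

(1 + 0.000301096)^(365t) = 5.
365t = ln 5 / ln(1 + 0.000301096) ≈ 1.6094/0.000301051 ≈ 5346.0716.
t ≈ 14.6468.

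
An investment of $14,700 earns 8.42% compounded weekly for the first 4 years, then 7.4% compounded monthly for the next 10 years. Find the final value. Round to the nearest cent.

$43,038.83

After 4 years at 8.42%: 14,700 × 1.4000775326 ≈ 20,581.1397.
Then 10 years at 7.4%: 20,581.1397 × 2.0911782651 ≈ 43,038.8321.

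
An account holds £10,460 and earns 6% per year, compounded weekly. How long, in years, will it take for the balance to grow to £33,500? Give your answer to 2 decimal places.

(1 + 0.00115385)^(52t) = 33,500/10,460 = 3.2027.
52t·ln(1 + 0.00115385) = ln(3.2027); 52t = 1.164/0.00115318 ≈ 1009.3706.
t ≈ 19.4110 years.

19.41 years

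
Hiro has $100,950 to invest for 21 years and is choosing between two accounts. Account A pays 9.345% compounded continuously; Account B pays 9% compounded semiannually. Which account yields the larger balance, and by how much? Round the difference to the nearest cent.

Account A growth factor: e^(0.09345·21) = e^1.96245 ≈ 7.11674174073; balance ≈ 718,435.0787.
Account B growth factor: (1 + 0.045)^42 ≈ 6.35161548417; balance ≈ 641,195.5831.
Account A is larger by 77,239.4956.

Account A, by $77,239.50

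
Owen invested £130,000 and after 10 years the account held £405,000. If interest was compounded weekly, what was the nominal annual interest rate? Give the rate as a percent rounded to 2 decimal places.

(1 + r/52)^520 = 405,000/130,000 = 3.11538.
1 + r/52 = 3.11538^(1/520) ≈ 1.002188, so r/52 ≈ 0.00218768.
r ≈ 52·0.00218768 = 11.37595%.

11.38%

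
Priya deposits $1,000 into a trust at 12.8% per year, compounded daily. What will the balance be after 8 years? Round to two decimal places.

$2,783.81

Growth factor = (1 + 0.128/365)^2920 ≈ 2.783809995.
A ≈ 1,000 × 2.783809995 ≈ 2,783.8100.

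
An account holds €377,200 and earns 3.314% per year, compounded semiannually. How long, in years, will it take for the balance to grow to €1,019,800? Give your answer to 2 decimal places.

30.26 years

(1 + 0.01657)^(2t) = 1,019,800/377,200 = 2.7036.
2t·ln(1 + 0.01657) = ln(2.7036); 2t = 0.99459/0.0164342 ≈ 60.5192.
t ≈ 30.2596 years.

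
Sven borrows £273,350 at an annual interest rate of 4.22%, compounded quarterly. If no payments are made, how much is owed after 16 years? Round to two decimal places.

Growth factor = (1 + 0.01055)^64 ≈ 1.95749026155.
A ≈ 273,350 × 1.95749026155 ≈ 535,079.9630.

£535,079.96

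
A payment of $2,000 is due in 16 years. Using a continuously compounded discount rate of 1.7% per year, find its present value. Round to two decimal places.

P = A·e^(−rt) = 2,000·e^(−0.272).
e^(−0.272) ≈ 0.7618542611, so P ≈ 1,523.7085.

$1,523.71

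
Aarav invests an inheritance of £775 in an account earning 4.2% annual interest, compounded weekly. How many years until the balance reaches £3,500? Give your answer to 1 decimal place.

35.9 years

We need (1 + 0.000807692)^(52t) = 4.5161, so 52t = ln 4.5161 / ln 1.000808 ≈ 1867.3745.
t ≈ 1867.3745/52 = 35.9110 years.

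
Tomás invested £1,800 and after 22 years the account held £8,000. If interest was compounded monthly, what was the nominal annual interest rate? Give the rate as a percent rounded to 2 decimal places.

6.80%

(1 + r/12)^264 = 8,000/1,800 = 4.44444.
1 + r/12 = 4.44444^(1/264) ≈ 1.005666, so r/12 ≈ 0.0056662.
r ≈ 12·0.0056662 = 6.79944%.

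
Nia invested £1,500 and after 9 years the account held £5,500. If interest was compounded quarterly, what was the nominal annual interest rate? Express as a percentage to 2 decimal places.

14.70%

The 36-period growth factor is 5,500/1,500 = 3.66667.
r/4 = 3.66667^(1/36) − 1 ≈ 0.0367504, so r ≈ 4·0.0367504 = 14.70016%.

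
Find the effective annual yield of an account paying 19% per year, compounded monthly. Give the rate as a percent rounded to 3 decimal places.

20.745%

One year is 12 periods at 0.0158333 each: (1 + 0.0158333)^12 ≈ 1.207451.
EAR = 1.207451 − 1 ≈ 20.74510%.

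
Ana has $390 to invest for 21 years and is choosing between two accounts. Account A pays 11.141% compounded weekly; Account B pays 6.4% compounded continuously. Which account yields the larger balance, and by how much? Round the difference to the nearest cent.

A: (1 + 0.0021425)^1092 ≈ 10.35124981, so 390 × 10.35124981 ≈ 4,036.9874.
B: e^(0.064·21) = e^1.344 ≈ 3.834350273, so 390 × 3.834350273 ≈ 1,495.3966.
Difference ≈ 2,541.5908 in favor of A.

Account A, by $2,541.59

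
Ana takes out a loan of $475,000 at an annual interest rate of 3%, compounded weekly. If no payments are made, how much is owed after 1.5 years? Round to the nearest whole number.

Growth factor = (1 + 0.03/52)^78 ≈ 1.04601428697.
A ≈ 475,000 × 1.04601428697 ≈ 496,856.7863.

$496,857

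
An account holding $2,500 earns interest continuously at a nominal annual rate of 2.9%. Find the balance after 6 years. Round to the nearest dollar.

$2,975

A = P·e^(rt) = 2,500·e^(0.029·6) = 2,500·e^0.174.
e^0.174 ≈ 1.190055566, so A ≈ 2,975.1389.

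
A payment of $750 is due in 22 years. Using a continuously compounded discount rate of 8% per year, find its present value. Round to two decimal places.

$129.03

P = A·e^(−rt) = 750·e^(−1.76).
e^(−1.76) ≈ 0.172044864, so P ≈ 129.0336.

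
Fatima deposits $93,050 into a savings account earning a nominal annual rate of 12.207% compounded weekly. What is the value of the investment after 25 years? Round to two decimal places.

$1,961,197.60

Growth factor = (1 + 0.0023475)^1300 ≈ 21.07681464647.
A ≈ 93,050 × 21.07681464647 ≈ 1,961,197.6029.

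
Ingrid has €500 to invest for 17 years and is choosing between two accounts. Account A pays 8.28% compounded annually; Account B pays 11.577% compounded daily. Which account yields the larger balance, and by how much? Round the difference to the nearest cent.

Account A growth factor: (1 + 0.0828)^17 ≈ 3.866519463; balance ≈ 1,933.2597.
Account B growth factor: (1 + 0.11577/365)^6205 ≈ 7.154760565; balance ≈ 3,577.3803.
Account B is larger by 1,644.1206.

Account B, by €1,644.12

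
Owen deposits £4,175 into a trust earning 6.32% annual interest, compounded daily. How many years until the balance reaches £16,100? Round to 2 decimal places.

We need (1 + 0.000173151)^(365t) = 3.8563, so 365t = ln 3.8563 / ln 1.000173 ≈ 7795.6478.
t ≈ 7795.6478/365 = 21.3579 years.

21.36 years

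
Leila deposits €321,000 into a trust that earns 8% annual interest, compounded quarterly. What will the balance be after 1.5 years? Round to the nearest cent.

€361,498.14

Periodic rate = 8%/4 = 0.02; periods = 4·1.5 = 6.
A = 321,000·(1 + 0.02)^6 ≈ 321,000·1.12616241926 ≈ 361,498.1366.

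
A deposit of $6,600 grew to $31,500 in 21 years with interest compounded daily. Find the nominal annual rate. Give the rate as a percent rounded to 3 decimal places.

(1 + r/365)^7665 = 31,500/6,600 = 4.77273.
1 + r/365 = 4.77273^(1/7665) ≈ 1.000204, so r/365 ≈ 0.000203924.
r ≈ 365·0.000203924 = 7.44322%.

7.443%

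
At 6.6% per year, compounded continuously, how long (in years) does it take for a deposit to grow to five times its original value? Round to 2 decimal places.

e^(0.066t) = 5, so 0.066t = ln 5 ≈ 1.6094.
t ≈ 1.6094/0.066 ≈ 24.3854.

24.39 years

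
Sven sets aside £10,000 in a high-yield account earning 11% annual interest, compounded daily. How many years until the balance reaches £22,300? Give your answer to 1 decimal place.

7.3 years

We need (1 + 0.00030137)^(365t) = 2.23, so 365t = ln 2.23 / ln 1.000301 ≈ 2661.5881.
t ≈ 2661.5881/365 = 7.2920 years.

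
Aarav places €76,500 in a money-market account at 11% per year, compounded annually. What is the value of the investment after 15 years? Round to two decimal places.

€366,021.10

Annual rate = 11% = 0.11; years = 15.
A = 76,500·(1 + 0.11)^15 ≈ 76,500·4.78458948834 ≈ 366,021.0959.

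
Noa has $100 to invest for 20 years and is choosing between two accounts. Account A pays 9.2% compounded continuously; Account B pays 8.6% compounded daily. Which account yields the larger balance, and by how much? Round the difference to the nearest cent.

Account A, by $71.31

Account A growth factor: e^(0.092·20) = e^1.84 ≈ 6.29653826; balance ≈ 629.6538.
Account B growth factor: (1 + 0.086/365)^7300 ≈ 5.58339716; balance ≈ 558.3397.
Account A is larger by 71.3141.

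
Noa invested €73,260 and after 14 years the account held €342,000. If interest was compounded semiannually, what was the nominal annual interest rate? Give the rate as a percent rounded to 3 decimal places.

The 28-period growth factor is 342,000/73,260 = 4.6683.
r/2 = 4.6683^(1/28) − 1 ≈ 0.0565707, so r ≈ 2·0.0565707 = 11.31413%.

11.314%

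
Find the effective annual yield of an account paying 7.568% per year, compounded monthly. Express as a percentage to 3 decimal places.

7.836%

One year is 12 periods at 0.00630667 each: (1 + 0.00630667)^12 ≈ 1.078361.
EAR = 1.078361 − 1 ≈ 7.83611%.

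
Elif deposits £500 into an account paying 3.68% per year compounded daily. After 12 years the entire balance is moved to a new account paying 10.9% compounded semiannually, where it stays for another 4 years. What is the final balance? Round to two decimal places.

Phase 1: 500·(1 + 0.0368/365)^4380 ≈ 777.5795.
Phase 2: 777.5795·(1 + 0.0545)^8 ≈ 1,188.8237.

£1,188.82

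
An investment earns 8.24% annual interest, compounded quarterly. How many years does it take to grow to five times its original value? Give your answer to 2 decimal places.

(1 + 0.0206)^(4t) = 5.
4t = ln 5 / ln(1 + 0.0206) ≈ 1.6094/0.0203907 ≈ 78.9300.
t ≈ 19.7325.

19.73 years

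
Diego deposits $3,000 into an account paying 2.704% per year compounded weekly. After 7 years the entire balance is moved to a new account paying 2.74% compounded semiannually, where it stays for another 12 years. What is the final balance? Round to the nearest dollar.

After 7 years at 2.704%: 3,000 × 1.208319806 ≈ 3,624.9594.
Then 12 years at 2.74%: 3,624.9594 × 1.386202622 ≈ 5,024.9282.

$5,025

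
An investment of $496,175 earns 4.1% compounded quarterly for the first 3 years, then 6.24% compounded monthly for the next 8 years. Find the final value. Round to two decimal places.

$922,612.34

Phase 1: 496,175·(1 + 0.01025)^12 ≈ 560,765.3723.
Phase 2: 560,765.3723·(1 + 0.0052)^96 ≈ 922,612.3423.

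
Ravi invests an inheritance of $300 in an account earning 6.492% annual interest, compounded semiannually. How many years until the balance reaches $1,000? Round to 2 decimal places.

(1 + 0.03246)^(2t) = 1,000/300 = 3.3333.
2t·ln(1 + 0.03246) = ln(3.3333); 2t = 1.204/0.0319443 ≈ 37.6897.
t ≈ 18.8449 years.

18.84 years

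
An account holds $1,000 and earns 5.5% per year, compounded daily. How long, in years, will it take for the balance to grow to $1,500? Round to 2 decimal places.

7.37 years

(1 + 0.000150685)^(365t) = 1,500/1,000 = 1.5.
365t·ln(1 + 0.000150685) = ln(1.5); 365t = 0.40547/0.000150674 ≈ 2691.0166.
t ≈ 7.3726 years.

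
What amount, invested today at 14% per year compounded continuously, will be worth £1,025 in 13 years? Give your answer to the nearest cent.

P = A·e^(−rt) = 1,025·e^(−1.82).
e^(−1.82) ≈ 0.1620257509, so P ≈ 166.0764.

£166.08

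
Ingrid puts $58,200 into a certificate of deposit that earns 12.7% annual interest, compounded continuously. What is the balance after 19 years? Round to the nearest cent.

$649,943.45

A = P·e^(rt) = 58,200·e^(0.127·19) = 58,200·e^2.413.
e^2.413 ≈ 11.1674131815, so A ≈ 649,943.4472.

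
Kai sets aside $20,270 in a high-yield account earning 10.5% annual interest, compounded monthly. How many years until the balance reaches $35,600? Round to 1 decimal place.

(1 + 0.00875)^(12t) = 35,600/20,270 = 1.7563.
12t·ln(1 + 0.00875) = ln(1.7563); 12t = 0.5632/0.00871194 ≈ 64.6473.
t ≈ 5.3873 years.

5.4 years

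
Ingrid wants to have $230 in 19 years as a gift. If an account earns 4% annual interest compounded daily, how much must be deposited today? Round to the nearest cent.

Growth factor = (1 + 0.04/365)^6935 ≈ 2.13818718.
P = 230/2.13818718 ≈ 107.5678.

$107.57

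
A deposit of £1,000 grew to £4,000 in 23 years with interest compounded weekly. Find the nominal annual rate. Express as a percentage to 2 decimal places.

(1 + r/52)^1196 = 4,000/1,000 = 4.
1 + r/52 = 4^(1/1196) ≈ 1.00116, so r/52 ≈ 0.00115978.
r ≈ 52·0.00115978 = 6.03086%.

6.03%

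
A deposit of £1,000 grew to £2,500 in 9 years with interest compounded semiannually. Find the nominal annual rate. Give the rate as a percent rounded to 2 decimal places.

10.44%

(1 + r/2)^18 = 2,500/1,000 = 2.5.
1 + r/2 = 2.5^(1/18) ≈ 1.052223, so r/2 ≈ 0.052223.
r ≈ 2·0.052223 = 10.44459%.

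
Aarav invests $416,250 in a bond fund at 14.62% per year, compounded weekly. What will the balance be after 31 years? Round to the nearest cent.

$38,450,490.47

Growth factor = (1 + 0.1462/52)^1612 ≈ 92.373550672182.
A ≈ 416,250 × 92.373550672182 ≈ 38,450,490.4673.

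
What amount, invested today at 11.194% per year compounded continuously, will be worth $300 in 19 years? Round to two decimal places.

$35.76

P = A·e^(−rt) = 300·e^(−2.12686).
e^(−2.12686) ≈ 0.119211029, so P ≈ 35.7633.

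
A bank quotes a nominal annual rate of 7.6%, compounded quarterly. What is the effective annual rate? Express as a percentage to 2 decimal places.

EAR = (1 + 7.6%/4)^4 − 1 = (1 + 0.019)^4 − 1.
(1 + 0.019)^4 ≈ 1.078194, so EAR ≈ 7.81936%.

7.82%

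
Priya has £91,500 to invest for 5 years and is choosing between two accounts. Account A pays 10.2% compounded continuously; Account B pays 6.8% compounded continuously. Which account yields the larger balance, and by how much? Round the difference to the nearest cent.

A: e^(0.102·5) = e^0.51 ≈ 1.66529119495, so 91,500 × 1.66529119495 ≈ 152,374.1443.
B: e^(0.068·5) = e^0.34 ≈ 1.40494759056, so 91,500 × 1.40494759056 ≈ 128,552.7045.
Difference ≈ 23,821.4398 in favor of A.

Account A, by £23,821.44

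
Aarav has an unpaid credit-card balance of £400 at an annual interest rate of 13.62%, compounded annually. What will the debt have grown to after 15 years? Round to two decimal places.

£2,715.70

Growth factor = (1 + 0.1362)^15 ≈ 6.78924958.
A ≈ 400 × 6.78924958 ≈ 2,715.6998.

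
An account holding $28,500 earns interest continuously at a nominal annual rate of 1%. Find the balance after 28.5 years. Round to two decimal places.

$37,898.22

A = P·e^(rt) = 28,500·e^(0.01·28.5) = 28,500·e^0.285.
e^0.285 ≈ 1.3297620281, so A ≈ 37,898.2178.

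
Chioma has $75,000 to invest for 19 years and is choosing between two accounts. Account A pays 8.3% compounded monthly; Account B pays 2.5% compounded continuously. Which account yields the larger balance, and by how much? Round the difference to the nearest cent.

Account A growth factor: (1 + 0.083/12)^228 ≈ 4.81420646376; balance ≈ 361,065.4848.
Account B growth factor: e^(0.025·19) = e^0.475 ≈ 1.60801419749; balance ≈ 120,601.0648.
Account A is larger by 240,464.4200.

Account A, by $240,464.42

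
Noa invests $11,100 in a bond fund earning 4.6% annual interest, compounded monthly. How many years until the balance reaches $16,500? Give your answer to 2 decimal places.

8.63 years

(1 + 0.00383333)^(12t) = 16,500/11,100 = 1.4865.
12t·ln(1 + 0.00383333) = ln(1.4865); 12t = 0.39642/0.003826 ≈ 103.6108.
t ≈ 8.6342 years.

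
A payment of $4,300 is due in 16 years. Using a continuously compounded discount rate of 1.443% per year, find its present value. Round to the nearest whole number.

P = A·e^(−rt) = 4,300·e^(−0.23088).
e^(−0.23088) ≈ 0.7938347205, so P ≈ 3,413.4893.

$3,413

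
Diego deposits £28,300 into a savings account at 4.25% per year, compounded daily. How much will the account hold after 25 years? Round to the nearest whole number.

Periodic rate = 4.25%/365 = 0.000116438; periods = 365·25 = 9125.
A = 28,300·(1 + 0.0425/365)^9125 ≈ 28,300·2.8934169719 ≈ 81,883.7003.

£81,884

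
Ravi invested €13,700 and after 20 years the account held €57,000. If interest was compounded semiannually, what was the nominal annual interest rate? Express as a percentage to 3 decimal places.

7.257%

(1 + r/2)^40 = 57,000/13,700 = 4.16058.
1 + r/2 = 4.16058^(1/40) ≈ 1.036284, so r/2 ≈ 0.0362842.
r ≈ 2·0.0362842 = 7.25683%.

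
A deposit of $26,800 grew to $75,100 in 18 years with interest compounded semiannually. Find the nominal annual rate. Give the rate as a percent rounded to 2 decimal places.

(1 + r/2)^36 = 75,100/26,800 = 2.80224.
1 + r/2 = 2.80224^(1/36) ≈ 1.029036, so r/2 ≈ 0.0290363.
r ≈ 2·0.0290363 = 5.80726%.

5.81%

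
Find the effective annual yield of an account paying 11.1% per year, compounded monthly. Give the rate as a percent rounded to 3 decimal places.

11.682%

One year is 12 periods at 0.00925 each: (1 + 0.00925)^12 ≈ 1.116825.
EAR = 1.116825 − 1 ≈ 11.68249%.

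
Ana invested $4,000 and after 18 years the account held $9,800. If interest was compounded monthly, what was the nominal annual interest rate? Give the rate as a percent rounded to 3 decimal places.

(1 + r/12)^216 = 9,800/4,000 = 2.45.
1 + r/12 = 2.45^(1/216) ≈ 1.004157, so r/12 ≈ 0.00415717.
r ≈ 12·0.00415717 = 4.98861%.

4.989%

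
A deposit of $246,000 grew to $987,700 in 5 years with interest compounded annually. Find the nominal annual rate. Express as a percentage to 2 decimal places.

32.05%

The 5-period growth factor is 987,700/246,000 = 4.01504.
r = 4.01504^(1/5) − 1 ≈ 0.320499, i.e. 32.04987%.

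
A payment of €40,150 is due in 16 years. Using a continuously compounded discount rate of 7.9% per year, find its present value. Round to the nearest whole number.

€11,343

P = A·e^(−rt) = 40,150·e^(−1.264).
e^(−1.264) ≈ 0.2825216766, so P ≈ 11,343.2453.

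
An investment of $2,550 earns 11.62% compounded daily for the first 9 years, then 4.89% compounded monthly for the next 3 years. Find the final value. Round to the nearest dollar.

$8,399

Phase 1: 2,550·(1 + 0.1162/365)^3285 ≈ 7,255.2615.
Phase 2: 7,255.2615·(1 + 0.004075)^36 ≈ 8,399.1359.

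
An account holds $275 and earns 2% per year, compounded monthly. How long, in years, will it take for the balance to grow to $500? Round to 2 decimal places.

29.92 years

We need (1 + 0.00166667)^(12t) = 1.8182, so 12t = ln 1.8182 / ln 1.001667 ≈ 359.0010.
t ≈ 359.0010/12 = 29.9168 years.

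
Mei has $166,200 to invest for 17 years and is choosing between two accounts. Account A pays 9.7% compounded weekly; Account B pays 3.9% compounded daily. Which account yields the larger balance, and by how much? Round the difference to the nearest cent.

A: (1 + 0.097/52)^884 ≈ 5.19379113853, so 166,200 × 5.19379113853 ≈ 863,208.0872.
B: (1 + 0.039/365)^6205 ≈ 1.94053669549, so 166,200 × 1.94053669549 ≈ 322,517.1988.
Difference ≈ 540,690.8884 in favor of A.

Account A, by $540,690.89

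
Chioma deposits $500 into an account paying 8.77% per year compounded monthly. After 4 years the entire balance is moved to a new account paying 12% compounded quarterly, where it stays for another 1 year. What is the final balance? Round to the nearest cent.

$798.21

After 4 years at 8.77%: 500 × 1.4183927 ≈ 709.1964.
Then 1 years at 12%: 709.1964 × 1.12550881 ≈ 798.2067.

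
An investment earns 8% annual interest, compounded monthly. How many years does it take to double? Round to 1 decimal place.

(1 + 0.00666667)^(12t) = 2.
12t = ln 2 / ln(1 + 0.00666667) ≈ 0.69315/0.00664454 ≈ 104.3183.
t ≈ 8.6932.

8.7 years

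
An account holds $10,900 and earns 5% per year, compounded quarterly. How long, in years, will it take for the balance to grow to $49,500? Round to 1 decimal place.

30.5 years

(1 + 0.0125)^(4t) = 49,500/10,900 = 4.5413.
4t·ln(1 + 0.0125) = ln(4.5413); 4t = 1.5132/0.0124225 ≈ 121.8118.
t ≈ 30.4530 years.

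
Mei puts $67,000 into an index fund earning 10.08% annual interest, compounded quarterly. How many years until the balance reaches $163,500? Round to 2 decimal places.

8.96 years

We need (1 + 0.0252)^(4t) = 2.4403, so 4t = ln 2.4403 / ln 1.0252 ≈ 35.8458.
t ≈ 35.8458/4 = 8.9615 years.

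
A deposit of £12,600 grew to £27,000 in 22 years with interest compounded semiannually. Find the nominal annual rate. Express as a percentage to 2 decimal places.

3.49%

(1 + r/2)^44 = 27,000/12,600 = 2.14286.
1 + r/2 = 2.14286^(1/44) ≈ 1.017472, so r/2 ≈ 0.0174722.
r ≈ 2·0.0174722 = 3.49445%.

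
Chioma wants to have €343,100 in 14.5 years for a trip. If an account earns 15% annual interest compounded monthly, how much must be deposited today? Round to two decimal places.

€39,508.01

Periodic rate = 15%/12 = 0.0125; 174 periods.
P = 343,100/(1 + 0.0125)^174 ≈ 343,100/8.68431460733 ≈ 39,508.0113.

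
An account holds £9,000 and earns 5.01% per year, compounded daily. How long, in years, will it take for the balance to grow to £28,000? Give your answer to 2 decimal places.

22.66 years

We need (1 + 0.00013726)^(365t) = 3.1111, so 365t = ln 3.1111 / ln 1.000137 ≈ 8269.3834.
t ≈ 8269.3834/365 = 22.6558 years.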